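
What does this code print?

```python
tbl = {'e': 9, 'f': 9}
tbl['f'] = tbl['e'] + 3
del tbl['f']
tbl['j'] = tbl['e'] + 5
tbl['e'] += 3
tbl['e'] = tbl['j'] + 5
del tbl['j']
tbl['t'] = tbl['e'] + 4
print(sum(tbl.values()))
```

tbl['f'] = tbl['e']+3 = 12 → {'e': 9, 'f': 12}
del 'f' → {'e': 9}
tbl['j'] = tbl['e']+5 = 14 → {'e': 9, 'j': 14}
tbl['e'] = 9+3 = 12 → {'e': 12, 'j': 14}
tbl['e'] = tbl['j']+5 = 19 → {'e': 19, 'j': 14}
del 'j' → {'e': 19}
tbl['t'] = tbl['e']+4 = 23 → {'e': 19, 't': 23}
sum of values = 42

42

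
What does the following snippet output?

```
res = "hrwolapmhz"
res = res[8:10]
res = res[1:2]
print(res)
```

z

slice [8:10] → 'hz'
slice [1:2] → 'z'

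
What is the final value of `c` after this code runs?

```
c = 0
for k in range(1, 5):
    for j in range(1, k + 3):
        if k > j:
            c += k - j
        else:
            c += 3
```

k=1,j=1: not 1>1, c = 0+3 = 3
k=1,j=2: not 1>2, c = 3+3 = 6
k=1,j=3: not 1>3, c = 6+3 = 9
k=2,j=1: 2>1, c = 9+1 = 10
k=2,j=2: not 2>2, c = 10+3 = 13
k=2,j=3: not 2>3, c = 13+3 = 16
k=2,j=4: not 2>4, c = 16+3 = 19
k=3,j=1: 3>1, c = 19+2 = 21
k=3,j=2: 3>2, c = 21+1 = 22
k=3,j=3: not 3>3, c = 22+3 = 25
k=3,j=4: not 3>4, c = 25+3 = 28
k=3,j=5: not 3>5, c = 28+3 = 31
k=4,j=1: 4>1, c = 31+3 = 34
k=4,j=2: 4>2, c = 34+2 = 36
k=4,j=3: 4>3, c = 36+1 = 37
k=4,j=4: not 4>4, c = 37+3 = 40
k=4,j=5: not 4>5, c = 40+3 = 43
k=4,j=6: not 4>6, c = 43+3 = 46

46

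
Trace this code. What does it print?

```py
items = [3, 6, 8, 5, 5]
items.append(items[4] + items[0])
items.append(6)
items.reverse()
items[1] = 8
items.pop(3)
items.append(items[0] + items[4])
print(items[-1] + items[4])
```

append items[4]+items[0] = 5+3 = 8 → [3, 6, 8, 5, 5, 8]
append 6 → [3, 6, 8, 5, 5, 8, 6]
reverse → [6, 8, 5, 5, 8, 6, 3]
items[1] = 8 → [6, 8, 5, 5, 8, 6, 3]
pop(3) removes 5 → [6, 8, 5, 8, 6, 3]
append items[0]+items[4] = 6+6 = 12 → [6, 8, 5, 8, 6, 3, 12]
items[-1]+items[4] = 12+6 = 18

18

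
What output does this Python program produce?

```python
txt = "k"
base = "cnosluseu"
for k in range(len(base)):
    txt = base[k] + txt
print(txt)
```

k=0: prepend 'c' → 'ck'
k=1: prepend 'n' → 'nck'
k=2: prepend 'o' → 'onck'
k=3: prepend 's' → 'sonck'
k=4: prepend 'l' → 'lsonck'
k=5: prepend 'u' → 'ulsonck'
k=6: prepend 's' → 'sulsonck'
k=7: prepend 'e' → 'esulsonck'
k=8: prepend 'u' → 'uesulsonck'

uesulsonck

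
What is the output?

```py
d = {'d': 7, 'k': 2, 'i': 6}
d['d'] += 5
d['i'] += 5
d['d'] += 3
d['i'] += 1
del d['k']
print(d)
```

{'d': 15, 'i': 12}

d['d'] = 7+5 = 12 → {'d': 12, 'k': 2, 'i': 6}
d['i'] = 6+5 = 11 → {'d': 12, 'k': 2, 'i': 11}
d['d'] = 12+3 = 15 → {'d': 15, 'k': 2, 'i': 11}
d['i'] = 11+1 = 12 → {'d': 15, 'k': 2, 'i': 12}
del 'k' → {'d': 15, 'i': 12}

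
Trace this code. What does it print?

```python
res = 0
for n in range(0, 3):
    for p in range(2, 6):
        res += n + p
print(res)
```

n=0,p=2: res = 0+2 = 2
n=0,p=3: res = 2+3 = 5
n=0,p=4: res = 5+4 = 9
n=0,p=5: res = 9+5 = 14
n=1,p=2: res = 14+3 = 17
n=1,p=3: res = 17+4 = 21
n=1,p=4: res = 21+5 = 26
n=1,p=5: res = 26+6 = 32
n=2,p=2: res = 32+4 = 36
n=2,p=3: res = 36+5 = 41
n=2,p=4: res = 41+6 = 47
n=2,p=5: res = 47+7 = 54

54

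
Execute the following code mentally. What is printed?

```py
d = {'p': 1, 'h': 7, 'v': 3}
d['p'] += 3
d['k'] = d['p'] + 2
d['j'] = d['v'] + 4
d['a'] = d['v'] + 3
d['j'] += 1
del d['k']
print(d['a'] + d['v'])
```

d['p'] = 1+3 = 4 → {'p': 4, 'h': 7, 'v': 3}
d['k'] = d['p']+2 = 6 → {'p': 4, 'h': 7, 'v': 3, 'k': 6}
d['j'] = d['v']+4 = 7 → {'p': 4, 'h': 7, 'v': 3, 'k': 6, 'j': 7}
d['a'] = d['v']+3 = 6 → {'p': 4, 'h': 7, 'v': 3, 'k': 6, 'j': 7, 'a': 6}
d['j'] = 7+1 = 8 → {'p': 4, 'h': 7, 'v': 3, 'k': 6, 'j': 8, 'a': 6}
del 'k' → {'p': 4, 'h': 7, 'v': 3, 'j': 8, 'a': 6}
d['a']+d['v'] = 6+3 = 9

9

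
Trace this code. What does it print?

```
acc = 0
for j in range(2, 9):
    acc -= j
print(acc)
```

j=2: acc = 0-2 = -2
j=3: acc = (-2)-3 = -5
j=4: acc = (-5)-4 = -9
j=5: acc = (-9)-5 = -14
j=6: acc = (-14)-6 = -20
j=7: acc = (-20)-7 = -27
j=8: acc = (-27)-8 = -35

-35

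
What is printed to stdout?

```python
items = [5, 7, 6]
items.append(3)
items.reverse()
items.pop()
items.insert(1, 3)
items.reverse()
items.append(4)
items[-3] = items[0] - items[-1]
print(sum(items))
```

append 3 → [5, 7, 6, 3]
reverse → [3, 6, 7, 5]
pop() removes 5 → [3, 6, 7]
insert 3 at 1 → [3, 3, 6, 7]
reverse → [7, 6, 3, 3]
append 4 → [7, 6, 3, 3, 4]
items[-3] = items[0]-items[-1] = 7-4 = 3 → [7, 6, 3, 3, 4]
sum = 23

23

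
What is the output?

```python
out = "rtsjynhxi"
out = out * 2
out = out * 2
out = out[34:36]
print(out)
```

repeat ×2 → 'rtsjynhxirtsjynhxi'
repeat ×2 → 'rtsjynhxirtsjynhxirtsjynhxirtsjynhxi'
slice [34:36] → 'xi'

xi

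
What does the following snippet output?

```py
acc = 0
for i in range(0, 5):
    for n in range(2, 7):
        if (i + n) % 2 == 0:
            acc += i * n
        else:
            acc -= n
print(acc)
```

56

i=0,n=2: even sum, acc = 0+0 = 0
i=0,n=3: odd sum, acc = 0-3 = -3
i=0,n=4: even sum, acc = (-3)+0 = -3
i=0,n=5: odd sum, acc = (-3)-5 = -8
i=0,n=6: even sum, acc = (-8)+0 = -8
i=1,n=2: odd sum, acc = (-8)-2 = -10
i=1,n=3: even sum, acc = (-10)+3 = -7
i=1,n=4: odd sum, acc = (-7)-4 = -11
i=1,n=5: even sum, acc = (-11)+5 = -6
i=1,n=6: odd sum, acc = (-6)-6 = -12
i=2,n=2: even sum, acc = (-12)+4 = -8
i=2,n=3: odd sum, acc = (-8)-3 = -11
i=2,n=4: even sum, acc = (-11)+8 = -3
i=2,n=5: odd sum, acc = (-3)-5 = -8
i=2,n=6: even sum, acc = (-8)+12 = 4
i=3,n=2: odd sum, acc = 4-2 = 2
i=3,n=3: even sum, acc = 2+9 = 11
i=3,n=4: odd sum, acc = 11-4 = 7
i=3,n=5: even sum, acc = 7+15 = 22
i=3,n=6: odd sum, acc = 22-6 = 16
i=4,n=2: even sum, acc = 16+8 = 24
i=4,n=3: odd sum, acc = 24-3 = 21
i=4,n=4: even sum, acc = 21+16 = 37
i=4,n=5: odd sum, acc = 37-5 = 32
i=4,n=6: even sum, acc = 32+24 = 56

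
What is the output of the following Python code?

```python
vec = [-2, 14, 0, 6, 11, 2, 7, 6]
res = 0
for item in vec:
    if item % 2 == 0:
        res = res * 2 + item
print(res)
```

item=-2: even, res = 0*2+(-2) = -2
item=14: even, res = (-2)*2+14 = 10
item=0: even, res = 10*2+0 = 20
item=6: even, res = 20*2+6 = 46
item=11: not even
item=2: even, res = 46*2+2 = 94
item=7: not even
item=6: even, res = 94*2+6 = 194

194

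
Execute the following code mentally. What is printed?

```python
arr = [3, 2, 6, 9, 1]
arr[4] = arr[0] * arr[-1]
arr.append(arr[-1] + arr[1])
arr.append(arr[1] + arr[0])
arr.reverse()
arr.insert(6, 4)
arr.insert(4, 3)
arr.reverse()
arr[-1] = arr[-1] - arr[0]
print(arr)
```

[3, 4, 2, 6, 3, 9, 3, 5, 2]

arr[4] = arr[0]*arr[-1] = 3*1 = 3 → [3, 2, 6, 9, 3]
append arr[-1]+arr[1] = 3+2 = 5 → [3, 2, 6, 9, 3, 5]
append arr[1]+arr[0] = 2+3 = 5 → [3, 2, 6, 9, 3, 5, 5]
reverse → [5, 5, 3, 9, 6, 2, 3]
insert 4 at 6 → [5, 5, 3, 9, 6, 2, 4, 3]
insert 3 at 4 → [5, 5, 3, 9, 3, 6, 2, 4, 3]
reverse → [3, 4, 2, 6, 3, 9, 3, 5, 5]
arr[-1] = arr[-1]-arr[0] = 5-3 = 2 → [3, 4, 2, 6, 3, 9, 3, 5, 2]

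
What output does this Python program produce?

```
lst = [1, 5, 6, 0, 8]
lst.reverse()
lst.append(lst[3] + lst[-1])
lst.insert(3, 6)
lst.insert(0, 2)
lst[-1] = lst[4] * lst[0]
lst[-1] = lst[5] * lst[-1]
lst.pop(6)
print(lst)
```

[2, 8, 0, 6, 6, 5, 60]

reverse → [8, 0, 6, 5, 1]
append lst[3]+lst[-1] = 5+1 = 6 → [8, 0, 6, 5, 1, 6]
insert 6 at 3 → [8, 0, 6, 6, 5, 1, 6]
insert 2 at 0 → [2, 8, 0, 6, 6, 5, 1, 6]
lst[-1] = lst[4]*lst[0] = 6*2 = 12 → [2, 8, 0, 6, 6, 5, 1, 12]
lst[-1] = lst[5]*lst[-1] = 5*12 = 60 → [2, 8, 0, 6, 6, 5, 1, 60]
pop(6) removes 1 → [2, 8, 0, 6, 6, 5, 60]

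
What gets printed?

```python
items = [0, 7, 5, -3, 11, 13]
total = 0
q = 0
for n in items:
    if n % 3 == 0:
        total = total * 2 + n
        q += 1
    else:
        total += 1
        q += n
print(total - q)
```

-35

n=0: %3==0, total = 0*2+0 = 0; q=1
n=7: not %3==0, total = 0+1 = 1; q=8
n=5: not %3==0, total = 1+1 = 2; q=13
n=-3: %3==0, total = 2*2+(-3) = 1; q=14
n=11: not %3==0, total = 1+1 = 2; q=25
n=13: not %3==0, total = 2+1 = 3; q=38
total-q = 3-38 = -35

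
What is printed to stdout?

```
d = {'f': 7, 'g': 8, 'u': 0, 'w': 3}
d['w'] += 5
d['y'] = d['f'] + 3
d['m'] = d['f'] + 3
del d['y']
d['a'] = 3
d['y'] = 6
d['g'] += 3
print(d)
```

{'f': 7, 'g': 11, 'u': 0, 'w': 8, 'm': 10, 'a': 3, 'y': 6}

d['w'] = 3+5 = 8 → {'f': 7, 'g': 8, 'u': 0, 'w': 8}
d['y'] = d['f']+3 = 10 → {'f': 7, 'g': 8, 'u': 0, 'w': 8, 'y': 10}
d['m'] = d['f']+3 = 10 → {'f': 7, 'g': 8, 'u': 0, 'w': 8, 'y': 10, 'm': 10}
del 'y' → {'f': 7, 'g': 8, 'u': 0, 'w': 8, 'm': 10}
d['a'] = 3 → {'f': 7, 'g': 8, 'u': 0, 'w': 8, 'm': 10, 'a': 3}
d['y'] = 6 → {'f': 7, 'g': 8, 'u': 0, 'w': 8, 'm': 10, 'a': 3, 'y': 6}
d['g'] = 8+3 = 11 → {'f': 7, 'g': 11, 'u': 0, 'w': 8, 'm': 10, 'a': 3, 'y': 6}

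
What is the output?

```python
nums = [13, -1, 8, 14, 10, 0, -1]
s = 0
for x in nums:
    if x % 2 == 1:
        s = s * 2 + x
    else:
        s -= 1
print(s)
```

x=13: odd, s = 0*2+13 = 13
x=-1: odd, s = 13*2+(-1) = 25
x=8: not odd, s = 25-1 = 24
x=14: not odd, s = 24-1 = 23
x=10: not odd, s = 23-1 = 22
x=0: not odd, s = 22-1 = 21
x=-1: odd, s = 21*2+(-1) = 41

41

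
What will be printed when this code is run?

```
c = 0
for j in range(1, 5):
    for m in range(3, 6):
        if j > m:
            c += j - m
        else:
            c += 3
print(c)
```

34

j=1,m=3: not 1>3, c = 0+3 = 3
j=1,m=4: not 1>4, c = 3+3 = 6
j=1,m=5: not 1>5, c = 6+3 = 9
j=2,m=3: not 2>3, c = 9+3 = 12
j=2,m=4: not 2>4, c = 12+3 = 15
j=2,m=5: not 2>5, c = 15+3 = 18
j=3,m=3: not 3>3, c = 18+3 = 21
j=3,m=4: not 3>4, c = 21+3 = 24
j=3,m=5: not 3>5, c = 24+3 = 27
j=4,m=3: 4>3, c = 27+1 = 28
j=4,m=4: not 4>4, c = 28+3 = 31
j=4,m=5: not 4>5, c = 31+3 = 34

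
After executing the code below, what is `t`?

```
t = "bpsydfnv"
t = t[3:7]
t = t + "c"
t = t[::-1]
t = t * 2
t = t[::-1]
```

slice [3:7] → 'ydfn'
+ 'c' → 'ydfnc'
reverse → 'cnfdy'
repeat ×2 → 'cnfdycnfdy'
reverse → 'ydfncydfnc'

'ydfncydfnc'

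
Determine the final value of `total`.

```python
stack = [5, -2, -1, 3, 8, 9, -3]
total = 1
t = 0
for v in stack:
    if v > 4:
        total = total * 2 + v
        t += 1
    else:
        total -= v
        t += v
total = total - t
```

v=5: >4, total = 1*2+5 = 7; t=1
v=-2: not >4, total = 7-(-2) = 9; t=-1
v=-1: not >4, total = 9-(-1) = 10; t=-2
v=3: not >4, total = 10-3 = 7; t=1
v=8: >4, total = 7*2+8 = 22; t=2
v=9: >4, total = 22*2+9 = 53; t=3
v=-3: not >4, total = 53-(-3) = 56; t=0
total-t = 56-0 = 56

56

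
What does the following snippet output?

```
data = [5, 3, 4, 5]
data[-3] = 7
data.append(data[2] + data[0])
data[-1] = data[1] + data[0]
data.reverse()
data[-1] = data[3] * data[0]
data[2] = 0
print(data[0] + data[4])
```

data[-3] = 7 → [5, 7, 4, 5]
append data[2]+data[0] = 4+5 = 9 → [5, 7, 4, 5, 9]
data[-1] = data[1]+data[0] = 7+5 = 12 → [5, 7, 4, 5, 12]
reverse → [12, 5, 4, 7, 5]
data[-1] = data[3]*data[0] = 7*12 = 84 → [12, 5, 4, 7, 84]
data[2] = 0 → [12, 5, 0, 7, 84]
data[0]+data[4] = 12+84 = 96

96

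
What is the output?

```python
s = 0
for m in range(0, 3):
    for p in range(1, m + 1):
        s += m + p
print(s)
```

9

m=1,p=1: s = 0+2 = 2
m=2,p=1: s = 2+3 = 5
m=2,p=2: s = 5+4 = 9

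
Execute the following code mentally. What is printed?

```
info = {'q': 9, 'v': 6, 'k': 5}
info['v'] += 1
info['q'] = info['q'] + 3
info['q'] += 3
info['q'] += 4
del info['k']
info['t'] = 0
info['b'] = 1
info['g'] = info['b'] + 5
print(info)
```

info['v'] = 6+1 = 7 → {'q': 9, 'v': 7, 'k': 5}
info['q'] = info['q']+3 = 12 → {'q': 12, 'v': 7, 'k': 5}
info['q'] = 12+3 = 15 → {'q': 15, 'v': 7, 'k': 5}
info['q'] = 15+4 = 19 → {'q': 19, 'v': 7, 'k': 5}
del 'k' → {'q': 19, 'v': 7}
info['t'] = 0 → {'q': 19, 'v': 7, 't': 0}
info['b'] = 1 → {'q': 19, 'v': 7, 't': 0, 'b': 1}
info['g'] = info['b']+5 = 6 → {'q': 19, 'v': 7, 't': 0, 'b': 1, 'g': 6}

{'q': 19, 'v': 7, 't': 0, 'b': 1, 'g': 6}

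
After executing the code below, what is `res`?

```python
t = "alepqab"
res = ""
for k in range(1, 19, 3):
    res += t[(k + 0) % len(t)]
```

k=1: add t[1]='l' → 'l'
k=4: add t[4]='q' → 'lq'
k=7: add t[0]='a' → 'lqa'
k=10: add t[3]='p' → 'lqap'
k=13: add t[6]='b' → 'lqapb'
k=16: add t[2]='e' → 'lqapbe'

'lqapbe'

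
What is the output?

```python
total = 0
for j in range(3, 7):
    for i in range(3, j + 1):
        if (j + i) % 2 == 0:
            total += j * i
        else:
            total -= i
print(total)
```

110

j=3,i=3: even sum, total = 0+9 = 9
j=4,i=3: odd sum, total = 9-3 = 6
j=4,i=4: even sum, total = 6+16 = 22
j=5,i=3: even sum, total = 22+15 = 37
j=5,i=4: odd sum, total = 37-4 = 33
j=5,i=5: even sum, total = 33+25 = 58
j=6,i=3: odd sum, total = 58-3 = 55
j=6,i=4: even sum, total = 55+24 = 79
j=6,i=5: odd sum, total = 79-5 = 74
j=6,i=6: even sum, total = 74+36 = 110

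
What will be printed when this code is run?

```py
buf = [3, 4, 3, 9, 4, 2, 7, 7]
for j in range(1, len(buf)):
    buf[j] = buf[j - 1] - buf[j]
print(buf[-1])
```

-33

j=1: buf[1] = 3-4 = -1 → [3, -1, 3, 9, 4, 2, 7, 7]
j=2: buf[2] = (-1)-3 = -4 → [3, -1, -4, 9, 4, 2, 7, 7]
j=3: buf[3] = (-4)-9 = -13 → [3, -1, -4, -13, 4, 2, 7, 7]
j=4: buf[4] = (-13)-4 = -17 → [3, -1, -4, -13, -17, 2, 7, 7]
j=5: buf[5] = (-17)-2 = -19 → [3, -1, -4, -13, -17, -19, 7, 7]
j=6: buf[6] = (-19)-7 = -26 → [3, -1, -4, -13, -17, -19, -26, 7]
j=7: buf[7] = (-26)-7 = -33 → [3, -1, -4, -13, -17, -19, -26, -33]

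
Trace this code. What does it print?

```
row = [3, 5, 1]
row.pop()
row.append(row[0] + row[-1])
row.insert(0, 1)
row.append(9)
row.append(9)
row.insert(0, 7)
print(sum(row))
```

pop() removes 1 → [3, 5]
append row[0]+row[-1] = 3+5 = 8 → [3, 5, 8]
insert 1 at 0 → [1, 3, 5, 8]
append 9 → [1, 3, 5, 8, 9]
append 9 → [1, 3, 5, 8, 9, 9]
insert 7 at 0 → [7, 1, 3, 5, 8, 9, 9]
sum = 42

42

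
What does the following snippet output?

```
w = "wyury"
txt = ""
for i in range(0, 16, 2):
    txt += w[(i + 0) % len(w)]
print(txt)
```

wuyyrwuy

i=0: add w[0]='w' → 'w'
i=2: add w[2]='u' → 'wu'
i=4: add w[4]='y' → 'wuy'
i=6: add w[1]='y' → 'wuyy'
i=8: add w[3]='r' → 'wuyyr'
i=10: add w[0]='w' → 'wuyyrw'
i=12: add w[2]='u' → 'wuyyrwu'
i=14: add w[4]='y' → 'wuyyrwuy'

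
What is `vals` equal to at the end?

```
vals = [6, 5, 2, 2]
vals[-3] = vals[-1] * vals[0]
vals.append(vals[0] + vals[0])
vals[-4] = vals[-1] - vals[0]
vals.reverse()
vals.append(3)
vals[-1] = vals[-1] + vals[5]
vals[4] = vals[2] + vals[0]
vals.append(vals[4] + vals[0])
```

vals[-3] = vals[-1]*vals[0] = 2*6 = 12 → [6, 12, 2, 2]
append vals[0]+vals[0] = 6+6 = 12 → [6, 12, 2, 2, 12]
vals[-4] = vals[-1]-vals[0] = 12-6 = 6 → [6, 6, 2, 2, 12]
reverse → [12, 2, 2, 6, 6]
append 3 → [12, 2, 2, 6, 6, 3]
vals[-1] = vals[-1]+vals[5] = 3+3 = 6 → [12, 2, 2, 6, 6, 6]
vals[4] = vals[2]+vals[0] = 2+12 = 14 → [12, 2, 2, 6, 14, 6]
append vals[4]+vals[0] = 14+12 = 26 → [12, 2, 2, 6, 14, 6, 26]

[12, 2, 2, 6, 14, 6, 26]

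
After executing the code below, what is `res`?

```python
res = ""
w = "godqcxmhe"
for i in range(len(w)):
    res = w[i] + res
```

'ehmxcqdog'

i=0: prepend 'g' → 'g'
i=1: prepend 'o' → 'og'
i=2: prepend 'd' → 'dog'
i=3: prepend 'q' → 'qdog'
i=4: prepend 'c' → 'cqdog'
i=5: prepend 'x' → 'xcqdog'
i=6: prepend 'm' → 'mxcqdog'
i=7: prepend 'h' → 'hmxcqdog'
i=8: prepend 'e' → 'ehmxcqdog'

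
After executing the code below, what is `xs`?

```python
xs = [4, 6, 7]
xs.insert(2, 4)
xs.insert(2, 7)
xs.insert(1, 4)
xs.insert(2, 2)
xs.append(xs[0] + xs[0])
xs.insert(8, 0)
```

[4, 4, 2, 6, 7, 4, 7, 8, 0]

insert 4 at 2 → [4, 6, 4, 7]
insert 7 at 2 → [4, 6, 7, 4, 7]
insert 4 at 1 → [4, 4, 6, 7, 4, 7]
insert 2 at 2 → [4, 4, 2, 6, 7, 4, 7]
append xs[0]+xs[0] = 4+4 = 8 → [4, 4, 2, 6, 7, 4, 7, 8]
insert 0 at 8 → [4, 4, 2, 6, 7, 4, 7, 8, 0]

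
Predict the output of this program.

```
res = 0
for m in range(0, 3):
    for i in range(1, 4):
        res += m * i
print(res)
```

18

m=0,i=1: res = 0+0 = 0
m=0,i=2: res = 0+0 = 0
m=0,i=3: res = 0+0 = 0
m=1,i=1: res = 0+1 = 1
m=1,i=2: res = 1+2 = 3
m=1,i=3: res = 3+3 = 6
m=2,i=1: res = 6+2 = 8
m=2,i=2: res = 8+4 = 12
m=2,i=3: res = 12+6 = 18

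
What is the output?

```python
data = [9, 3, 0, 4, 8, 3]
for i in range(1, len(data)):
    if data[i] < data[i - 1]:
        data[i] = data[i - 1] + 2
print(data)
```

[9, 11, 13, 15, 17, 19]

i=1: 3<9, data[1] = 9+2 = 11 → [9, 11, 0, 4, 8, 3]
i=2: 0<11, data[2] = 11+2 = 13 → [9, 11, 13, 4, 8, 3]
i=3: 4<13, data[3] = 13+2 = 15 → [9, 11, 13, 15, 8, 3]
i=4: 8<15, data[4] = 15+2 = 17 → [9, 11, 13, 15, 17, 3]
i=5: 3<17, data[5] = 17+2 = 19 → [9, 11, 13, 15, 17, 19]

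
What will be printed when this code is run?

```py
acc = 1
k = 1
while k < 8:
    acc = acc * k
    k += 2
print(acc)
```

k=1: acc = 1*1 = 1
k=3: acc = 1*3 = 3
k=5: acc = 3*5 = 15
k=7: acc = 15*7 = 105

105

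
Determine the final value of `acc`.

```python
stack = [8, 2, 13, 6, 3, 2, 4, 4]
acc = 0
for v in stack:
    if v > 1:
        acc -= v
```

-42

v=8: >1, acc = 0-8 = -8
v=2: >1, acc = (-8)-2 = -10
v=13: >1, acc = (-10)-13 = -23
v=6: >1, acc = (-23)-6 = -29
v=3: >1, acc = (-29)-3 = -32
v=2: >1, acc = (-32)-2 = -34
v=4: >1, acc = (-34)-4 = -38
v=4: >1, acc = (-38)-4 = -42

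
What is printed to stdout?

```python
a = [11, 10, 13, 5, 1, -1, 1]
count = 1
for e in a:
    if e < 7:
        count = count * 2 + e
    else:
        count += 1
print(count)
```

e=11: not <7, count = 1+1 = 2
e=10: not <7, count = 2+1 = 3
e=13: not <7, count = 3+1 = 4
e=5: <7, count = 4*2+5 = 13
e=1: <7, count = 13*2+1 = 27
e=-1: <7, count = 27*2+(-1) = 53
e=1: <7, count = 53*2+1 = 107

107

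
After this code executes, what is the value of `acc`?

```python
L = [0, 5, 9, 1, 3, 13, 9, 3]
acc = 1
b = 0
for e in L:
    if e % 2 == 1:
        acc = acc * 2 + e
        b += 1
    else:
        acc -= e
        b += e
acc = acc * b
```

5943

e=0: not odd, acc = 1-0 = 1; b=0
e=5: odd, acc = 1*2+5 = 7; b=1
e=9: odd, acc = 7*2+9 = 23; b=2
e=1: odd, acc = 23*2+1 = 47; b=3
e=3: odd, acc = 47*2+3 = 97; b=4
e=13: odd, acc = 97*2+13 = 207; b=5
e=9: odd, acc = 207*2+9 = 423; b=6
e=3: odd, acc = 423*2+3 = 849; b=7
acc*b = 849*7 = 5943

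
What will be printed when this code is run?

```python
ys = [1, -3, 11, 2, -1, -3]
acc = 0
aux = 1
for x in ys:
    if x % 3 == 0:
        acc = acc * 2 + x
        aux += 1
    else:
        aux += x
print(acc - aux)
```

-25

x=1: not %3==0; aux=2
x=-3: %3==0, acc = 0*2+(-3) = -3; aux=3
x=11: not %3==0; aux=14
x=2: not %3==0; aux=16
x=-1: not %3==0; aux=15
x=-3: %3==0, acc = (-3)*2+(-3) = -9; aux=16
acc-aux = (-9)-16 = -25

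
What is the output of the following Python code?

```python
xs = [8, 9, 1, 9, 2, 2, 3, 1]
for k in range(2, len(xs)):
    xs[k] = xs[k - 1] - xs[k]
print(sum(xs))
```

-1

k=2: xs[2] = 9-1 = 8 → [8, 9, 8, 9, 2, 2, 3, 1]
k=3: xs[3] = 8-9 = -1 → [8, 9, 8, -1, 2, 2, 3, 1]
k=4: xs[4] = (-1)-2 = -3 → [8, 9, 8, -1, -3, 2, 3, 1]
k=5: xs[5] = (-3)-2 = -5 → [8, 9, 8, -1, -3, -5, 3, 1]
k=6: xs[6] = (-5)-3 = -8 → [8, 9, 8, -1, -3, -5, -8, 1]
k=7: xs[7] = (-8)-1 = -9 → [8, 9, 8, -1, -3, -5, -8, -9]
sum = -1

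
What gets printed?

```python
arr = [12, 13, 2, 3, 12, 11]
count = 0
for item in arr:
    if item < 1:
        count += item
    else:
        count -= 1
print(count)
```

item=12: not <1, count = 0-1 = -1
item=13: not <1, count = (-1)-1 = -2
item=2: not <1, count = (-2)-1 = -3
item=3: not <1, count = (-3)-1 = -4
item=12: not <1, count = (-4)-1 = -5
item=11: not <1, count = (-5)-1 = -6

-6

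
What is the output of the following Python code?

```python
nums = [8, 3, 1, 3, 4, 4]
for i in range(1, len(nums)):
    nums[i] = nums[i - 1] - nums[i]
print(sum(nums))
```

i=1: nums[1] = 8-3 = 5 → [8, 5, 1, 3, 4, 4]
i=2: nums[2] = 5-1 = 4 → [8, 5, 4, 3, 4, 4]
i=3: nums[3] = 4-3 = 1 → [8, 5, 4, 1, 4, 4]
i=4: nums[4] = 1-4 = -3 → [8, 5, 4, 1, -3, 4]
i=5: nums[5] = (-3)-4 = -7 → [8, 5, 4, 1, -3, -7]
sum = 8

8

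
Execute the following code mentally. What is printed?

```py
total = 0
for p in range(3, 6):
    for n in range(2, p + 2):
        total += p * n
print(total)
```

183

p=3,n=2: total = 0+6 = 6
p=3,n=3: total = 6+9 = 15
p=3,n=4: total = 15+12 = 27
p=4,n=2: total = 27+8 = 35
p=4,n=3: total = 35+12 = 47
p=4,n=4: total = 47+16 = 63
p=4,n=5: total = 63+20 = 83
p=5,n=2: total = 83+10 = 93
p=5,n=3: total = 93+15 = 108
p=5,n=4: total = 108+20 = 128
p=5,n=5: total = 128+25 = 153
p=5,n=6: total = 153+30 = 183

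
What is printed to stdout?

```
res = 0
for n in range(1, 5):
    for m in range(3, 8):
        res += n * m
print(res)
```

n=1,m=3: res = 0+3 = 3
n=1,m=4: res = 3+4 = 7
n=1,m=5: res = 7+5 = 12
n=1,m=6: res = 12+6 = 18
n=1,m=7: res = 18+7 = 25
n=2,m=3: res = 25+6 = 31
n=2,m=4: res = 31+8 = 39
n=2,m=5: res = 39+10 = 49
n=2,m=6: res = 49+12 = 61
n=2,m=7: res = 61+14 = 75
n=3,m=3: res = 75+9 = 84
n=3,m=4: res = 84+12 = 96
n=3,m=5: res = 96+15 = 111
n=3,m=6: res = 111+18 = 129
n=3,m=7: res = 129+21 = 150
n=4,m=3: res = 150+12 = 162
n=4,m=4: res = 162+16 = 178
n=4,m=5: res = 178+20 = 198
n=4,m=6: res = 198+24 = 222
n=4,m=7: res = 222+28 = 250

250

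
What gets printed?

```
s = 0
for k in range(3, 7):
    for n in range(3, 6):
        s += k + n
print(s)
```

102

k=3,n=3: s = 0+6 = 6
k=3,n=4: s = 6+7 = 13
k=3,n=5: s = 13+8 = 21
k=4,n=3: s = 21+7 = 28
k=4,n=4: s = 28+8 = 36
k=4,n=5: s = 36+9 = 45
k=5,n=3: s = 45+8 = 53
k=5,n=4: s = 53+9 = 62
k=5,n=5: s = 62+10 = 72
k=6,n=3: s = 72+9 = 81
k=6,n=4: s = 81+10 = 91
k=6,n=5: s = 91+11 = 102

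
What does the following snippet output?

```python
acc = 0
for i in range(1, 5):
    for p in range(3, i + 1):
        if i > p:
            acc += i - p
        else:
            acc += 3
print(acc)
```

7

i=3,p=3: not 3>3, acc = 0+3 = 3
i=4,p=3: 4>3, acc = 3+1 = 4
i=4,p=4: not 4>4, acc = 4+3 = 7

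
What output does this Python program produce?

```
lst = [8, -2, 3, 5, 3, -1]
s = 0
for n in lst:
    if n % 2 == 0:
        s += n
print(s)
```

6

n=8: even, s = 0+8 = 8
n=-2: even, s = 8+(-2) = 6
n=3: not even
n=5: not even
n=3: not even
n=-1: not even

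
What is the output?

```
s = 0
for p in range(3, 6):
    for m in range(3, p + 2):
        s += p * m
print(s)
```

159

p=3,m=3: s = 0+9 = 9
p=3,m=4: s = 9+12 = 21
p=4,m=3: s = 21+12 = 33
p=4,m=4: s = 33+16 = 49
p=4,m=5: s = 49+20 = 69
p=5,m=3: s = 69+15 = 84
p=5,m=4: s = 84+20 = 104
p=5,m=5: s = 104+25 = 129
p=5,m=6: s = 129+30 = 159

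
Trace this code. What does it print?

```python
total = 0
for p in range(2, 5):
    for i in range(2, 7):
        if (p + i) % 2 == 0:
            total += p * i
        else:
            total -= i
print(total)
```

p=2,i=2: even sum, total = 0+4 = 4
p=2,i=3: odd sum, total = 4-3 = 1
p=2,i=4: even sum, total = 1+8 = 9
p=2,i=5: odd sum, total = 9-5 = 4
p=2,i=6: even sum, total = 4+12 = 16
p=3,i=2: odd sum, total = 16-2 = 14
p=3,i=3: even sum, total = 14+9 = 23
p=3,i=4: odd sum, total = 23-4 = 19
p=3,i=5: even sum, total = 19+15 = 34
p=3,i=6: odd sum, total = 34-6 = 28
p=4,i=2: even sum, total = 28+8 = 36
p=4,i=3: odd sum, total = 36-3 = 33
p=4,i=4: even sum, total = 33+16 = 49
p=4,i=5: odd sum, total = 49-5 = 44
p=4,i=6: even sum, total = 44+24 = 68

68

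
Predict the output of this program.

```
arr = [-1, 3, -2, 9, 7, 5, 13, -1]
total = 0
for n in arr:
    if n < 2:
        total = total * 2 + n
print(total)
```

n=-1: <2, total = 0*2+(-1) = -1
n=3: not <2
n=-2: <2, total = (-1)*2+(-2) = -4
n=9: not <2
n=7: not <2
n=5: not <2
n=13: not <2
n=-1: <2, total = (-4)*2+(-1) = -9

-9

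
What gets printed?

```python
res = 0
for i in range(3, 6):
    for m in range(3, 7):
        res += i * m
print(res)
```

i=3,m=3: res = 0+9 = 9
i=3,m=4: res = 9+12 = 21
i=3,m=5: res = 21+15 = 36
i=3,m=6: res = 36+18 = 54
i=4,m=3: res = 54+12 = 66
i=4,m=4: res = 66+16 = 82
i=4,m=5: res = 82+20 = 102
i=4,m=6: res = 102+24 = 126
i=5,m=3: res = 126+15 = 141
i=5,m=4: res = 141+20 = 161
i=5,m=5: res = 161+25 = 186
i=5,m=6: res = 186+30 = 216

216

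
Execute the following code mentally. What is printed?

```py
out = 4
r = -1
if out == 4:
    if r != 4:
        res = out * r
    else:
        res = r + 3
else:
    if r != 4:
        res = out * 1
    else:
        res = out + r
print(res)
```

out=4, r=-1
out == 4 is True; r != 4 is True
→ res = out * r = -4

-4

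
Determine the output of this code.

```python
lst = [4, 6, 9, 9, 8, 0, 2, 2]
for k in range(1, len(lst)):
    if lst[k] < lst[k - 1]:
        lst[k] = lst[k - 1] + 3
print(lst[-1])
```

k=1: 6>=4, unchanged → [4, 6, 9, 9, 8, 0, 2, 2]
k=2: 9>=6, unchanged → [4, 6, 9, 9, 8, 0, 2, 2]
k=3: 9>=9, unchanged → [4, 6, 9, 9, 8, 0, 2, 2]
k=4: 8<9, lst[4] = 9+3 = 12 → [4, 6, 9, 9, 12, 0, 2, 2]
k=5: 0<12, lst[5] = 12+3 = 15 → [4, 6, 9, 9, 12, 15, 2, 2]
k=6: 2<15, lst[6] = 15+3 = 18 → [4, 6, 9, 9, 12, 15, 18, 2]
k=7: 2<18, lst[7] = 18+3 = 21 → [4, 6, 9, 9, 12, 15, 18, 21]

21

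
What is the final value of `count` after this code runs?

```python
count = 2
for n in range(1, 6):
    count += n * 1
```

n=1: count = 2+1*1 = 3
n=2: count = 3+2*1 = 5
n=3: count = 5+3*1 = 8
n=4: count = 8+4*1 = 12
n=5: count = 12+5*1 = 17

17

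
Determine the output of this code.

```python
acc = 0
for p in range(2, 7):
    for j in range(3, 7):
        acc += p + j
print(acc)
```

170

p=2,j=3: acc = 0+5 = 5
p=2,j=4: acc = 5+6 = 11
p=2,j=5: acc = 11+7 = 18
p=2,j=6: acc = 18+8 = 26
p=3,j=3: acc = 26+6 = 32
p=3,j=4: acc = 32+7 = 39
p=3,j=5: acc = 39+8 = 47
p=3,j=6: acc = 47+9 = 56
p=4,j=3: acc = 56+7 = 63
p=4,j=4: acc = 63+8 = 71
p=4,j=5: acc = 71+9 = 80
p=4,j=6: acc = 80+10 = 90
p=5,j=3: acc = 90+8 = 98
p=5,j=4: acc = 98+9 = 107
p=5,j=5: acc = 107+10 = 117
p=5,j=6: acc = 117+11 = 128
p=6,j=3: acc = 128+9 = 137
p=6,j=4: acc = 137+10 = 147
p=6,j=5: acc = 147+11 = 158
p=6,j=6: acc = 158+12 = 170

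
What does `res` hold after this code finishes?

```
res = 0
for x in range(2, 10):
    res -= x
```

x=2: res = 0-2 = -2
x=3: res = (-2)-3 = -5
x=4: res = (-5)-4 = -9
x=5: res = (-9)-5 = -14
x=6: res = (-14)-6 = -20
x=7: res = (-20)-7 = -27
x=8: res = (-27)-8 = -35
x=9: res = (-35)-9 = -44

-44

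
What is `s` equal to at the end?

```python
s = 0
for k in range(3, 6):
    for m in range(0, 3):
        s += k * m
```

k=3,m=0: s = 0+0 = 0
k=3,m=1: s = 0+3 = 3
k=3,m=2: s = 3+6 = 9
k=4,m=0: s = 9+0 = 9
k=4,m=1: s = 9+4 = 13
k=4,m=2: s = 13+8 = 21
k=5,m=0: s = 21+0 = 21
k=5,m=1: s = 21+5 = 26
k=5,m=2: s = 26+10 = 36

36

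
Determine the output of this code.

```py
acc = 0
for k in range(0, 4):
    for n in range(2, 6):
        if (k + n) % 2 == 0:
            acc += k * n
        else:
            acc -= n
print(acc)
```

k=0,n=2: even sum, acc = 0+0 = 0
k=0,n=3: odd sum, acc = 0-3 = -3
k=0,n=4: even sum, acc = (-3)+0 = -3
k=0,n=5: odd sum, acc = (-3)-5 = -8
k=1,n=2: odd sum, acc = (-8)-2 = -10
k=1,n=3: even sum, acc = (-10)+3 = -7
k=1,n=4: odd sum, acc = (-7)-4 = -11
k=1,n=5: even sum, acc = (-11)+5 = -6
k=2,n=2: even sum, acc = (-6)+4 = -2
k=2,n=3: odd sum, acc = (-2)-3 = -5
k=2,n=4: even sum, acc = (-5)+8 = 3
k=2,n=5: odd sum, acc = 3-5 = -2
k=3,n=2: odd sum, acc = (-2)-2 = -4
k=3,n=3: even sum, acc = (-4)+9 = 5
k=3,n=4: odd sum, acc = 5-4 = 1
k=3,n=5: even sum, acc = 1+15 = 16

16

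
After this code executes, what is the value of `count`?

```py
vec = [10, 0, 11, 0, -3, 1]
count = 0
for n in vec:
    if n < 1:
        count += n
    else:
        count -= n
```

-25

n=10: not <1, count = 0-10 = -10
n=0: <1, count = (-10)+0 = -10
n=11: not <1, count = (-10)-11 = -21
n=0: <1, count = (-21)+0 = -21
n=-3: <1, count = (-21)+(-3) = -24
n=1: not <1, count = (-24)-1 = -25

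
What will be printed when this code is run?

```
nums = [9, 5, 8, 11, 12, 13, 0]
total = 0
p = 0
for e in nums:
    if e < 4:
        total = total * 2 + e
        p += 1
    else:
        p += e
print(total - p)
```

e=9: not <4; p=9
e=5: not <4; p=14
e=8: not <4; p=22
e=11: not <4; p=33
e=12: not <4; p=45
e=13: not <4; p=58
e=0: <4, total = 0*2+0 = 0; p=59
total-p = 0-59 = -59

-59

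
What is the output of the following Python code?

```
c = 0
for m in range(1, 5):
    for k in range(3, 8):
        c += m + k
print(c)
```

m=1,k=3: c = 0+4 = 4
m=1,k=4: c = 4+5 = 9
m=1,k=5: c = 9+6 = 15
m=1,k=6: c = 15+7 = 22
m=1,k=7: c = 22+8 = 30
m=2,k=3: c = 30+5 = 35
m=2,k=4: c = 35+6 = 41
m=2,k=5: c = 41+7 = 48
m=2,k=6: c = 48+8 = 56
m=2,k=7: c = 56+9 = 65
m=3,k=3: c = 65+6 = 71
m=3,k=4: c = 71+7 = 78
m=3,k=5: c = 78+8 = 86
m=3,k=6: c = 86+9 = 95
m=3,k=7: c = 95+10 = 105
m=4,k=3: c = 105+7 = 112
m=4,k=4: c = 112+8 = 120
m=4,k=5: c = 120+9 = 129
m=4,k=6: c = 129+10 = 139
m=4,k=7: c = 139+11 = 150

150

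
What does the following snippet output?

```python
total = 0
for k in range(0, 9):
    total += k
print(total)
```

36

k=0: total = 0+0 = 0
k=1: total = 0+1 = 1
k=2: total = 1+2 = 3
k=3: total = 3+3 = 6
k=4: total = 6+4 = 10
k=5: total = 10+5 = 15
k=6: total = 15+6 = 21
k=7: total = 21+7 = 28
k=8: total = 28+8 = 36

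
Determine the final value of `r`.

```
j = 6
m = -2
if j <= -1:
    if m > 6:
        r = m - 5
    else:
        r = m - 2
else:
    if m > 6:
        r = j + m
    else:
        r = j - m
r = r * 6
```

j=6, m=-2
j <= -1 is False; m > 6 is False
→ r = j - m = 8
r = 8*6 = 48

48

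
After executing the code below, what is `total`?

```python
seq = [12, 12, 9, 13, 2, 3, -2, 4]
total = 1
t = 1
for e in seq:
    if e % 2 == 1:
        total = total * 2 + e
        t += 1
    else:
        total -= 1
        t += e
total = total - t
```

e=12: not odd, total = 1-1 = 0; t=13
e=12: not odd, total = 0-1 = -1; t=25
e=9: odd, total = (-1)*2+9 = 7; t=26
e=13: odd, total = 7*2+13 = 27; t=27
e=2: not odd, total = 27-1 = 26; t=29
e=3: odd, total = 26*2+3 = 55; t=30
e=-2: not odd, total = 55-1 = 54; t=28
e=4: not odd, total = 54-1 = 53; t=32
total-t = 53-32 = 21

21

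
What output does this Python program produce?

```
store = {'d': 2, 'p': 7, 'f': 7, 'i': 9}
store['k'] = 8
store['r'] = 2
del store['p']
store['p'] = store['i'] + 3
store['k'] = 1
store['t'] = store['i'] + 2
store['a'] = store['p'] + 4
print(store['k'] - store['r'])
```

-1

store['k'] = 8 → {'d': 2, 'p': 7, 'f': 7, 'i': 9, 'k': 8}
store['r'] = 2 → {'d': 2, 'p': 7, 'f': 7, 'i': 9, 'k': 8, 'r': 2}
del 'p' → {'d': 2, 'f': 7, 'i': 9, 'k': 8, 'r': 2}
store['p'] = store['i']+3 = 12 → {'d': 2, 'f': 7, 'i': 9, 'k': 8, 'r': 2, 'p': 12}
store['k'] = 1 → {'d': 2, 'f': 7, 'i': 9, 'k': 1, 'r': 2, 'p': 12}
store['t'] = store['i']+2 = 11 → {'d': 2, 'f': 7, 'i': 9, 'k': 1, 'r': 2, 'p': 12, 't': 11}
store['a'] = store['p']+4 = 16 → {'d': 2, 'f': 7, 'i': 9, 'k': 1, 'r': 2, 'p': 12, 't': 11, 'a': 16}
store['k']-store['r'] = 1-2 = -1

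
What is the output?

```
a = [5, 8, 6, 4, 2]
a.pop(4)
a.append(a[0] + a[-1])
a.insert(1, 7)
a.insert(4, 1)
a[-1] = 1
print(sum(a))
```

32

pop(4) removes 2 → [5, 8, 6, 4]
append a[0]+a[-1] = 5+4 = 9 → [5, 8, 6, 4, 9]
insert 7 at 1 → [5, 7, 8, 6, 4, 9]
insert 1 at 4 → [5, 7, 8, 6, 1, 4, 9]
a[-1] = 1 → [5, 7, 8, 6, 1, 4, 1]
sum = 32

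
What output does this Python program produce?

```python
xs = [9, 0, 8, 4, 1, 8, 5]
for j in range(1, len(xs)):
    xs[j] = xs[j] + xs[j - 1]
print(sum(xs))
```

j=1: xs[1] = 0+9 = 9 → [9, 9, 8, 4, 1, 8, 5]
j=2: xs[2] = 8+9 = 17 → [9, 9, 17, 4, 1, 8, 5]
j=3: xs[3] = 4+17 = 21 → [9, 9, 17, 21, 1, 8, 5]
j=4: xs[4] = 1+21 = 22 → [9, 9, 17, 21, 22, 8, 5]
j=5: xs[5] = 8+22 = 30 → [9, 9, 17, 21, 22, 30, 5]
j=6: xs[6] = 5+30 = 35 → [9, 9, 17, 21, 22, 30, 35]
sum = 143

143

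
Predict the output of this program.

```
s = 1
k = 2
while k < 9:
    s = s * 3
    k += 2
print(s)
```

k=2: s = 1*3 = 3
k=4: s = 3*3 = 9
k=6: s = 9*3 = 27
k=8: s = 27*3 = 81

81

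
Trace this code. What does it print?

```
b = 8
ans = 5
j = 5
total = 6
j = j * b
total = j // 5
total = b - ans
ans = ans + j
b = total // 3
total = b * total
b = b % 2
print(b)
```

j = 5*8 = 40
total = 40//5 = 8
total = 8-5 = 3
ans = 5+40 = 45
b = 3//3 = 1
total = 1*3 = 3
b = 1%2 = 1

1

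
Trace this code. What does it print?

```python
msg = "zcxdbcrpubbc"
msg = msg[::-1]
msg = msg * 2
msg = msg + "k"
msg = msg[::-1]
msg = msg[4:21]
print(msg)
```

dbcrpubbczcxdbcrp

reverse → 'cbbuprcbdxcz'
repeat ×2 → 'cbbuprcbdxczcbbuprcbdxcz'
+ 'k' → 'cbbuprcbdxczcbbuprcbdxczk'
reverse → 'kzcxdbcrpubbczcxdbcrpubbc'
slice [4:21] → 'dbcrpubbczcxdbcrp'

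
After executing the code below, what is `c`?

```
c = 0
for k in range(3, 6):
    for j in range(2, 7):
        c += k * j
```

k=3,j=2: c = 0+6 = 6
k=3,j=3: c = 6+9 = 15
k=3,j=4: c = 15+12 = 27
k=3,j=5: c = 27+15 = 42
k=3,j=6: c = 42+18 = 60
k=4,j=2: c = 60+8 = 68
k=4,j=3: c = 68+12 = 80
k=4,j=4: c = 80+16 = 96
k=4,j=5: c = 96+20 = 116
k=4,j=6: c = 116+24 = 140
k=5,j=2: c = 140+10 = 150
k=5,j=3: c = 150+15 = 165
k=5,j=4: c = 165+20 = 185
k=5,j=5: c = 185+25 = 210
k=5,j=6: c = 210+30 = 240

240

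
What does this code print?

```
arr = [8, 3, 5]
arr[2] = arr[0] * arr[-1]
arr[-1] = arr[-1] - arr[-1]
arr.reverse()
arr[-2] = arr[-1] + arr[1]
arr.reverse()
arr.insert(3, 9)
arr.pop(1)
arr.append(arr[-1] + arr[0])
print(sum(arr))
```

arr[2] = arr[0]*arr[-1] = 8*5 = 40 → [8, 3, 40]
arr[-1] = arr[-1]-arr[-1] = 40-40 = 0 → [8, 3, 0]
reverse → [0, 3, 8]
arr[-2] = arr[-1]+arr[1] = 8+3 = 11 → [0, 11, 8]
reverse → [8, 11, 0]
insert 9 at 3 → [8, 11, 0, 9]
pop(1) removes 11 → [8, 0, 9]
append arr[-1]+arr[0] = 9+8 = 17 → [8, 0, 9, 17]
sum = 34

34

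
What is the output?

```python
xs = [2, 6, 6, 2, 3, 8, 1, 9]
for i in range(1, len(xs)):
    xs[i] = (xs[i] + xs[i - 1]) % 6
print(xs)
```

[2, 2, 2, 4, 1, 3, 4, 1]

i=1: xs[1] = (6+2)%6 = 2 → [2, 2, 6, 2, 3, 8, 1, 9]
i=2: xs[2] = (6+2)%6 = 2 → [2, 2, 2, 2, 3, 8, 1, 9]
i=3: xs[3] = (2+2)%6 = 4 → [2, 2, 2, 4, 3, 8, 1, 9]
i=4: xs[4] = (3+4)%6 = 1 → [2, 2, 2, 4, 1, 8, 1, 9]
i=5: xs[5] = (8+1)%6 = 3 → [2, 2, 2, 4, 1, 3, 1, 9]
i=6: xs[6] = (1+3)%6 = 4 → [2, 2, 2, 4, 1, 3, 4, 9]
i=7: xs[7] = (9+4)%6 = 1 → [2, 2, 2, 4, 1, 3, 4, 1]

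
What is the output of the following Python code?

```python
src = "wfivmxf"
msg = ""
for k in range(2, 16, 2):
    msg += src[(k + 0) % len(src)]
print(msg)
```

k=2: add src[2]='i' → 'i'
k=4: add src[4]='m' → 'im'
k=6: add src[6]='f' → 'imf'
k=8: add src[1]='f' → 'imff'
k=10: add src[3]='v' → 'imffv'
k=12: add src[5]='x' → 'imffvx'
k=14: add src[0]='w' → 'imffvxw'

imffvxw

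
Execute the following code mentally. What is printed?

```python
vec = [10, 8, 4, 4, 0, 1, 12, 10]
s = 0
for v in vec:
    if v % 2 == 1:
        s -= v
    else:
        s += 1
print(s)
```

6

v=10: not odd, s = 0+1 = 1
v=8: not odd, s = 1+1 = 2
v=4: not odd, s = 2+1 = 3
v=4: not odd, s = 3+1 = 4
v=0: not odd, s = 4+1 = 5
v=1: odd, s = 5-1 = 4
v=12: not odd, s = 4+1 = 5
v=10: not odd, s = 5+1 = 6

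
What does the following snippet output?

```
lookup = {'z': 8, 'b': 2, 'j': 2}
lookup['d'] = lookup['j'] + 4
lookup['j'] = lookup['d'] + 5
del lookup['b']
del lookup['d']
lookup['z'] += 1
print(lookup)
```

{'z': 9, 'j': 11}

lookup['d'] = lookup['j']+4 = 6 → {'z': 8, 'b': 2, 'j': 2, 'd': 6}
lookup['j'] = lookup['d']+5 = 11 → {'z': 8, 'b': 2, 'j': 11, 'd': 6}
del 'b' → {'z': 8, 'j': 11, 'd': 6}
del 'd' → {'z': 8, 'j': 11}
lookup['z'] = 8+1 = 9 → {'z': 9, 'j': 11}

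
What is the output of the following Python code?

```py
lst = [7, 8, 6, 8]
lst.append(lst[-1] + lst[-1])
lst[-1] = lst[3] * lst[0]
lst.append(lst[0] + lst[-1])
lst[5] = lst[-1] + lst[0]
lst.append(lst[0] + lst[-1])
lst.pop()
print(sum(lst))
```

155

append lst[-1]+lst[-1] = 8+8 = 16 → [7, 8, 6, 8, 16]
lst[-1] = lst[3]*lst[0] = 8*7 = 56 → [7, 8, 6, 8, 56]
append lst[0]+lst[-1] = 7+56 = 63 → [7, 8, 6, 8, 56, 63]
lst[5] = lst[-1]+lst[0] = 63+7 = 70 → [7, 8, 6, 8, 56, 70]
append lst[0]+lst[-1] = 7+70 = 77 → [7, 8, 6, 8, 56, 70, 77]
pop() removes 77 → [7, 8, 6, 8, 56, 70]
sum = 155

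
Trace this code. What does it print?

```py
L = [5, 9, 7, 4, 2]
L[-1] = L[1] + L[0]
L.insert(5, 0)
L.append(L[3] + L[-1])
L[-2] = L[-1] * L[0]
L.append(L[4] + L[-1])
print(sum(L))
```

81

L[-1] = L[1]+L[0] = 9+5 = 14 → [5, 9, 7, 4, 14]
insert 0 at 5 → [5, 9, 7, 4, 14, 0]
append L[3]+L[-1] = 4+0 = 4 → [5, 9, 7, 4, 14, 0, 4]
L[-2] = L[-1]*L[0] = 4*5 = 20 → [5, 9, 7, 4, 14, 20, 4]
append L[4]+L[-1] = 14+4 = 18 → [5, 9, 7, 4, 14, 20, 4, 18]
sum = 81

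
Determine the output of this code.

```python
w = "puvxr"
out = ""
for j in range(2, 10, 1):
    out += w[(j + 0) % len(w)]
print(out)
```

vxrpuvxr

j=2: add w[2]='v' → 'v'
j=3: add w[3]='x' → 'vx'
j=4: add w[4]='r' → 'vxr'
j=5: add w[0]='p' → 'vxrp'
j=6: add w[1]='u' → 'vxrpu'
j=7: add w[2]='v' → 'vxrpuv'
j=8: add w[3]='x' → 'vxrpuvx'
j=9: add w[4]='r' → 'vxrpuvxr'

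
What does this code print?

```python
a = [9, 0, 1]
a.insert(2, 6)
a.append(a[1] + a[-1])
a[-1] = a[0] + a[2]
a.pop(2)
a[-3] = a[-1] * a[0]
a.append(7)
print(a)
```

insert 6 at 2 → [9, 0, 6, 1]
append a[1]+a[-1] = 0+1 = 1 → [9, 0, 6, 1, 1]
a[-1] = a[0]+a[2] = 9+6 = 15 → [9, 0, 6, 1, 15]
pop(2) removes 6 → [9, 0, 1, 15]
a[-3] = a[-1]*a[0] = 15*9 = 135 → [9, 135, 1, 15]
append 7 → [9, 135, 1, 15, 7]

[9, 135, 1, 15, 7]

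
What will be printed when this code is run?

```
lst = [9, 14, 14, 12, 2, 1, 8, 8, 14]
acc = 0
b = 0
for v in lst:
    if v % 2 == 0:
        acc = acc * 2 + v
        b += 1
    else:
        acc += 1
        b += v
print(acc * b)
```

29750

v=9: not even, acc = 0+1 = 1; b=9
v=14: even, acc = 1*2+14 = 16; b=10
v=14: even, acc = 16*2+14 = 46; b=11
v=12: even, acc = 46*2+12 = 104; b=12
v=2: even, acc = 104*2+2 = 210; b=13
v=1: not even, acc = 210+1 = 211; b=14
v=8: even, acc = 211*2+8 = 430; b=15
v=8: even, acc = 430*2+8 = 868; b=16
v=14: even, acc = 868*2+14 = 1750; b=17
acc*b = 1750*17 = 29750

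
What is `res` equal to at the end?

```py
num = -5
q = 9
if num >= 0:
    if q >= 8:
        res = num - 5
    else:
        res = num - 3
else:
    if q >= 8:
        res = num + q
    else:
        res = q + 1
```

num=-5, q=9
num >= 0 is False; q >= 8 is True
→ res = num + q = 4

4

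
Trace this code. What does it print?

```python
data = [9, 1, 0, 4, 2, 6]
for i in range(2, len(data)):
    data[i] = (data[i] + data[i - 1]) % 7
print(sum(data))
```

22

i=2: data[2] = (0+1)%7 = 1 → [9, 1, 1, 4, 2, 6]
i=3: data[3] = (4+1)%7 = 5 → [9, 1, 1, 5, 2, 6]
i=4: data[4] = (2+5)%7 = 0 → [9, 1, 1, 5, 0, 6]
i=5: data[5] = (6+0)%7 = 6 → [9, 1, 1, 5, 0, 6]
sum = 22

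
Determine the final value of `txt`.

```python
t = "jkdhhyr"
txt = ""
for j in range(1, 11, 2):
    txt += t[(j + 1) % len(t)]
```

j=1: add t[2]='d' → 'd'
j=3: add t[4]='h' → 'dh'
j=5: add t[6]='r' → 'dhr'
j=7: add t[1]='k' → 'dhrk'
j=9: add t[3]='h' → 'dhrkh'

'dhrkh'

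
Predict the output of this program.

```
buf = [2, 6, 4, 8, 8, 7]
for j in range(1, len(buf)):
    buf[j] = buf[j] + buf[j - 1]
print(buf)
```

[2, 8, 12, 20, 28, 35]

j=1: buf[1] = 6+2 = 8 → [2, 8, 4, 8, 8, 7]
j=2: buf[2] = 4+8 = 12 → [2, 8, 12, 8, 8, 7]
j=3: buf[3] = 8+12 = 20 → [2, 8, 12, 20, 8, 7]
j=4: buf[4] = 8+20 = 28 → [2, 8, 12, 20, 28, 7]
j=5: buf[5] = 7+28 = 35 → [2, 8, 12, 20, 28, 35]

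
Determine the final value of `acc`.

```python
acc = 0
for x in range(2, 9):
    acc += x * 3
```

105

x=2: acc = 0+2*3 = 6
x=3: acc = 6+3*3 = 15
x=4: acc = 15+4*3 = 27
x=5: acc = 27+5*3 = 42
x=6: acc = 42+6*3 = 60
x=7: acc = 60+7*3 = 81
x=8: acc = 81+8*3 = 105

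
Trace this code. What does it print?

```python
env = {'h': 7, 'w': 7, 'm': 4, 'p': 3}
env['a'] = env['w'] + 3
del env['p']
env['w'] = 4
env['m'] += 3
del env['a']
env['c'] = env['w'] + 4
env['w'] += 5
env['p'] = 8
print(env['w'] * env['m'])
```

63

env['a'] = env['w']+3 = 10 → {'h': 7, 'w': 7, 'm': 4, 'p': 3, 'a': 10}
del 'p' → {'h': 7, 'w': 7, 'm': 4, 'a': 10}
env['w'] = 4 → {'h': 7, 'w': 4, 'm': 4, 'a': 10}
env['m'] = 4+3 = 7 → {'h': 7, 'w': 4, 'm': 7, 'a': 10}
del 'a' → {'h': 7, 'w': 4, 'm': 7}
env['c'] = env['w']+4 = 8 → {'h': 7, 'w': 4, 'm': 7, 'c': 8}
env['w'] = 4+5 = 9 → {'h': 7, 'w': 9, 'm': 7, 'c': 8}
env['p'] = 8 → {'h': 7, 'w': 9, 'm': 7, 'c': 8, 'p': 8}
env['w']*env['m'] = 9*7 = 63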